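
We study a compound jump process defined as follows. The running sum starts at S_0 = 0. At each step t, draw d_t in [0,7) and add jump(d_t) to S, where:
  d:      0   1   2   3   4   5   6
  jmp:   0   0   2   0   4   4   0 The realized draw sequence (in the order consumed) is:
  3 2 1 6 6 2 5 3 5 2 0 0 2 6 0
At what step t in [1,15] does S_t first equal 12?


t=0: S=0, d=3, jump=0, S_1=0
t=1: S=0, d=2, jump=2, S_2=2
t=2: S=2, d=1, jump=0, S_3=2
t=3: S=2, d=6, jump=0, S_4=2
t=4: S=2, d=6, jump=0, S_5=2
t=5: S=2, d=2, jump=2, S_6=4
t=6: S=4, d=5, jump=4, S_7=8
t=7: S=8, d=3, jump=0, S_8=8
t=8: S=8, d=5, jump=4, S_9=12
t=9: S=12, d=2, jump=2, S_10=14
t=10: S=14, d=0, jump=0, S_11=14
t=11: S=14, d=0, jump=0, S_12=14
t=12: S=14, d=2, jump=2, S_13=16
t=13: S=16, d=6, jump=0, S_14=16
t=14: S=16, d=0, jump=0, S_15=16

9


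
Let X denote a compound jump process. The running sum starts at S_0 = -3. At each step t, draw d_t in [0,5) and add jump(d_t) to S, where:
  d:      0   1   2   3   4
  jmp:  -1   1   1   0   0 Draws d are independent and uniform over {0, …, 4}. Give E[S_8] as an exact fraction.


-7/5

Outcome values over d=0..4: [-1, 1, 1, 0, 0]
Σy = 1, Σy² = 3, M = 5
μ = 1/5 = 1/5,  σ² = 3/5 − (1/5)² = 14/25
E[S_8] = -3 + 8·(1/5) = -7/5


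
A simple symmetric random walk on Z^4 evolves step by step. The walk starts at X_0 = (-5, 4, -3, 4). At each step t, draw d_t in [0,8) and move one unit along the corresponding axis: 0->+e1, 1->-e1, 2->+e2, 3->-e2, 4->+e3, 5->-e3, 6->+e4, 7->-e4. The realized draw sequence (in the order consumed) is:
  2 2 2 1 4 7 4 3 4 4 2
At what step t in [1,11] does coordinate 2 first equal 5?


t=0: X=(-5, 4, -3, 4), d=2 → +e2, X_1=(-5, 5, -3, 4)
t=1: X=(-5, 5, -3, 4), d=2 → +e2, X_2=(-5, 6, -3, 4)
t=2: X=(-5, 6, -3, 4), d=2 → +e2, X_3=(-5, 7, -3, 4)
t=3: X=(-5, 7, -3, 4), d=1 → -e1, X_4=(-6, 7, -3, 4)
t=4: X=(-6, 7, -3, 4), d=4 → +e3, X_5=(-6, 7, -2, 4)
t=5: X=(-6, 7, -2, 4), d=7 → -e4, X_6=(-6, 7, -2, 3)
t=6: X=(-6, 7, -2, 3), d=4 → +e3, X_7=(-6, 7, -1, 3)
t=7: X=(-6, 7, -1, 3), d=3 → -e2, X_8=(-6, 6, -1, 3)
t=8: X=(-6, 6, -1, 3), d=4 → +e3, X_9=(-6, 6, 0, 3)
t=9: X=(-6, 6, 0, 3), d=4 → +e3, X_10=(-6, 6, 1, 3)
t=10: X=(-6, 6, 1, 3), d=2 → +e2, X_11=(-6, 7, 1, 3)

1


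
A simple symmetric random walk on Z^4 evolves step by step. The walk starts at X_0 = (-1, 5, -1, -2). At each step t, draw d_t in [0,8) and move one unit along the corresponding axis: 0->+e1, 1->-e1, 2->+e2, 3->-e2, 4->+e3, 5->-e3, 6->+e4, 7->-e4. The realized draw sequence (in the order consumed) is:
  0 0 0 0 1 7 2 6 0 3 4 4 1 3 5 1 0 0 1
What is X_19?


(2, 4, 0, -2)

t=0: X=(-1, 5, -1, -2), d=0 → +e1, X_1=(0, 5, -1, -2)
t=1: X=(0, 5, -1, -2), d=0 → +e1, X_2=(1, 5, -1, -2)
t=2: X=(1, 5, -1, -2), d=0 → +e1, X_3=(2, 5, -1, -2)
t=3: X=(2, 5, -1, -2), d=0 → +e1, X_4=(3, 5, -1, -2)
t=4: X=(3, 5, -1, -2), d=1 → -e1, X_5=(2, 5, -1, -2)
t=5: X=(2, 5, -1, -2), d=7 → -e4, X_6=(2, 5, -1, -3)
t=6: X=(2, 5, -1, -3), d=2 → +e2, X_7=(2, 6, -1, -3)
t=7: X=(2, 6, -1, -3), d=6 → +e4, X_8=(2, 6, -1, -2)
t=8: X=(2, 6, -1, -2), d=0 → +e1, X_9=(3, 6, -1, -2)
t=9: X=(3, 6, -1, -2), d=3 → -e2, X_10=(3, 5, -1, -2)
t=10: X=(3, 5, -1, -2), d=4 → +e3, X_11=(3, 5, 0, -2)
t=11: X=(3, 5, 0, -2), d=4 → +e3, X_12=(3, 5, 1, -2)
t=12: X=(3, 5, 1, -2), d=1 → -e1, X_13=(2, 5, 1, -2)
t=13: X=(2, 5, 1, -2), d=3 → -e2, X_14=(2, 4, 1, -2)
t=14: X=(2, 4, 1, -2), d=5 → -e3, X_15=(2, 4, 0, -2)
t=15: X=(2, 4, 0, -2), d=1 → -e1, X_16=(1, 4, 0, -2)
t=16: X=(1, 4, 0, -2), d=0 → +e1, X_17=(2, 4, 0, -2)
t=17: X=(2, 4, 0, -2), d=0 → +e1, X_18=(3, 4, 0, -2)
t=18: X=(3, 4, 0, -2), d=1 → -e1, X_19=(2, 4, 0, -2)


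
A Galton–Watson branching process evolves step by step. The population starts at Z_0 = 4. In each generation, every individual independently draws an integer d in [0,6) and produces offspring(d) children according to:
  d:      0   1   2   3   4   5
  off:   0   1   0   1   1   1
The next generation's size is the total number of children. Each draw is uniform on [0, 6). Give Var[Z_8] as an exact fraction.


Outcome values over d=0..5: [0, 1, 0, 1, 1, 1]
Σy = 4, Σy² = 4, M = 6
μ = 4/6 = 2/3,  σ² = 4/6 − (2/3)² = 2/9
V_0 = 0, E_0 = 4
V_1 = 2/9·E_0 + (2/3)²·V_0 = 8/9;  E_1 = 8/3
V_2 = 2/9·E_1 + (2/3)²·V_1 = 80/81;  E_2 = 16/9
V_3 = 2/9·E_2 + (2/3)²·V_2 = 608/729;  E_3 = 32/27
V_4 = 2/9·E_3 + (2/3)²·V_3 = 4160/6561;  E_4 = 64/81
V_5 = 2/9·E_4 + (2/3)²·V_4 = 27008/59049;  E_5 = 128/243
V_6 = 2/9·E_5 + (2/3)²·V_5 = 170240/531441;  E_6 = 256/729
V_7 = 2/9·E_6 + (2/3)²·V_6 = 1054208/4782969;  E_7 = 512/2187
V_8 = 2/9·E_7 + (2/3)²·V_7 = 6456320/43046721;  E_8 = 1024/6561

6456320/43046721


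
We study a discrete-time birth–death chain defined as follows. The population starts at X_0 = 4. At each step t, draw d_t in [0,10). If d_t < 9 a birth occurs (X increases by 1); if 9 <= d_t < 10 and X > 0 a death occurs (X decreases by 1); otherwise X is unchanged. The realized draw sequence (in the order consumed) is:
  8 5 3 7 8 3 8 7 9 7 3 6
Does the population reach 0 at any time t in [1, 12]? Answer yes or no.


t=0: X=4, d=8 → birth, X_1=5
t=1: X=5, d=5 → birth, X_2=6
t=2: X=6, d=3 → birth, X_3=7
t=3: X=7, d=7 → birth, X_4=8
t=4: X=8, d=8 → birth, X_5=9
t=5: X=9, d=3 → birth, X_6=10
t=6: X=10, d=8 → birth, X_7=11
t=7: X=11, d=7 → birth, X_8=12
t=8: X=12, d=9 → death, X_9=11
t=9: X=11, d=7 → birth, X_10=12
t=10: X=12, d=3 → birth, X_11=13
t=11: X=13, d=6 → birth, X_12=14

no


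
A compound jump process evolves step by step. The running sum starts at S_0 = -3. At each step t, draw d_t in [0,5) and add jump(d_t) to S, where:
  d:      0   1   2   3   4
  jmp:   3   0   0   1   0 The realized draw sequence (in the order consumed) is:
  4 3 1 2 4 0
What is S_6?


t=0: S=-3, d=4, jump=0, S_1=-3
t=1: S=-3, d=3, jump=1, S_2=-2
t=2: S=-2, d=1, jump=0, S_3=-2
t=3: S=-2, d=2, jump=0, S_4=-2
t=4: S=-2, d=4, jump=0, S_5=-2
t=5: S=-2, d=0, jump=3, S_6=1

1


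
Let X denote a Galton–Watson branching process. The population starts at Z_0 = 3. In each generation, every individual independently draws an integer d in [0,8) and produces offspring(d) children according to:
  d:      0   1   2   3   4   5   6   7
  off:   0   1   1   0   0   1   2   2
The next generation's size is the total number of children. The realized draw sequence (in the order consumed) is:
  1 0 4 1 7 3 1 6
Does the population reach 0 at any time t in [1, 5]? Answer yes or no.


no

gen 0: Z_0=3, draws=[1, 0, 4], offspring=[1, 0, 0], Z_1=1
gen 1: Z_1=1, draws=[1], offspring=[1], Z_2=1
gen 2: Z_2=1, draws=[7], offspring=[2], Z_3=2
gen 3: Z_3=2, draws=[3, 1], offspring=[0, 1], Z_4=1
gen 4: Z_4=1, draws=[6], offspring=[2], Z_5=2


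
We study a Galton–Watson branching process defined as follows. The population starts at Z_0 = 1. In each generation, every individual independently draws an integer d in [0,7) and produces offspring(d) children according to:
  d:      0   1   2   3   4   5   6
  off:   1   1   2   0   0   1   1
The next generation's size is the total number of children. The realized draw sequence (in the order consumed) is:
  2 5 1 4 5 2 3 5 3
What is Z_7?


0

gen 0: Z_0=1, draws=[2], offspring=[2], Z_1=2
gen 1: Z_1=2, draws=[5, 1], offspring=[1, 1], Z_2=2
gen 2: Z_2=2, draws=[4, 5], offspring=[0, 1], Z_3=1
gen 3: Z_3=1, draws=[2], offspring=[2], Z_4=2
gen 4: Z_4=2, draws=[3, 5], offspring=[0, 1], Z_5=1
gen 5: Z_5=1, draws=[3], offspring=[0], Z_6=0
gen 6: Z_6=0, draws=[], offspring=[], Z_7=0


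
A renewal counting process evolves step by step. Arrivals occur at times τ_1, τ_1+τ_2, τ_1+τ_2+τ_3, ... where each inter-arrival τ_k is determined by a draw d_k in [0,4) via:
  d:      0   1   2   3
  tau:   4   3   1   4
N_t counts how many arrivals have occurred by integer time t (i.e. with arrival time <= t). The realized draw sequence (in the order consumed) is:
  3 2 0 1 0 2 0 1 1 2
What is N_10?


draw d_1=3: τ_1=4, arrival time A_1=4
draw d_2=2: τ_2=1, arrival time A_2=5
draw d_3=0: τ_3=4, arrival time A_3=9
draw d_4=1: τ_4=3, arrival time A_4=12
draw d_5=0: τ_5=4, arrival time A_5=16
draw d_6=2: τ_6=1, arrival time A_6=17
draw d_7=0: τ_7=4, arrival time A_7=21
draw d_8=1: τ_8=3, arrival time A_8=24
draw d_9=1: τ_9=3, arrival time A_9=27
draw d_10=2: τ_10=1, arrival time A_10=28
N_t over t=0..10: 0:0 1:0 2:0 3:0 4:1 5:2 6:2 7:2 8:2 9:3 10:3

3


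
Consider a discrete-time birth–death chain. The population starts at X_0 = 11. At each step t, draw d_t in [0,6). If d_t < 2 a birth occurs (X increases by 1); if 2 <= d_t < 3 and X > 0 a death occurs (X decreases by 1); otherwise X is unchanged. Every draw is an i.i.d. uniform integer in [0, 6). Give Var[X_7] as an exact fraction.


X can drop by at most 1 per step and X_0 = 11 > T = 7, so X_t >= 11 − t >= 4 > 0 for every t <= 7: the floor at 0 (the 'and X > 0' condition) never binds. Hence X_7 = X_0 + Σ_{t<7} Y_t with i.i.d. increments Y_t = y(d_t) ∈ {+1, −1, 0}.
Outcome values over d=0..5: [1, 1, -1, 0, 0, 0]
Σy = 1, Σy² = 3, M = 6
μ = 1/6 = 1/6,  σ² = 3/6 − (1/6)² = 17/36
Independent increments: Var[X_7] = 7·σ² = 7·(17/36) = 119/36

119/36


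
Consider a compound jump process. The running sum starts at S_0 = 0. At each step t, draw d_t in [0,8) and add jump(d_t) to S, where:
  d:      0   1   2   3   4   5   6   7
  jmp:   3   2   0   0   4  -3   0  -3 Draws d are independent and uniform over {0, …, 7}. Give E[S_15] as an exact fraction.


Outcome values over d=0..7: [3, 2, 0, 0, 4, -3, 0, -3]
Σy = 3, Σy² = 47, M = 8
μ = 3/8 = 3/8,  σ² = 47/8 − (3/8)² = 367/64
E[S_15] = 0 + 15·(3/8) = 45/8

45/8


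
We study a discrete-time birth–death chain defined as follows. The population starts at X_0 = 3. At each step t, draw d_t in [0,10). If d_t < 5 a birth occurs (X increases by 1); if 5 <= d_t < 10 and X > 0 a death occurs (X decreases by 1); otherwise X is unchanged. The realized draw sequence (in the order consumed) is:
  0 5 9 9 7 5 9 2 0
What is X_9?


2

t=0: X=3, d=0 → birth, X_1=4
t=1: X=4, d=5 → death, X_2=3
t=2: X=3, d=9 → death, X_3=2
t=3: X=2, d=9 → death, X_4=1
t=4: X=1, d=7 → death, X_5=0
t=5: X=0, d=5 → hold, X_6=0
t=6: X=0, d=9 → hold, X_7=0
t=7: X=0, d=2 → birth, X_8=1
t=8: X=1, d=0 → birth, X_9=2


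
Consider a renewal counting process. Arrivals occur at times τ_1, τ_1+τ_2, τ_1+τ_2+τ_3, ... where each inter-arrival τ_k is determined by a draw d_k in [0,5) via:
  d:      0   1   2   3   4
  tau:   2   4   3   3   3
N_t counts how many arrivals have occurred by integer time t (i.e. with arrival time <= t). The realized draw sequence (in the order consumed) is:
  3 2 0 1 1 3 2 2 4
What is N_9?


3

draw d_1=3: τ_1=3, arrival time A_1=3
draw d_2=2: τ_2=3, arrival time A_2=6
draw d_3=0: τ_3=2, arrival time A_3=8
draw d_4=1: τ_4=4, arrival time A_4=12
draw d_5=1: τ_5=4, arrival time A_5=16
draw d_6=3: τ_6=3, arrival time A_6=19
draw d_7=2: τ_7=3, arrival time A_7=22
draw d_8=2: τ_8=3, arrival time A_8=25
draw d_9=4: τ_9=3, arrival time A_9=28
N_t over t=0..9: 0:0 1:0 2:0 3:1 4:1 5:1 6:2 7:2 8:3 9:3


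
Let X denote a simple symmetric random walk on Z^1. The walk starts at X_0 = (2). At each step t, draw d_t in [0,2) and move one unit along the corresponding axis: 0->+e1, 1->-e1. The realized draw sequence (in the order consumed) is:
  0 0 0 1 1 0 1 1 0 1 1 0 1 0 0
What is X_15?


t=0: X=(2), d=0 → +e1, X_1=(3)
t=1: X=(3), d=0 → +e1, X_2=(4)
t=2: X=(4), d=0 → +e1, X_3=(5)
t=3: X=(5), d=1 → -e1, X_4=(4)
t=4: X=(4), d=1 → -e1, X_5=(3)
t=5: X=(3), d=0 → +e1, X_6=(4)
t=6: X=(4), d=1 → -e1, X_7=(3)
t=7: X=(3), d=1 → -e1, X_8=(2)
t=8: X=(2), d=0 → +e1, X_9=(3)
t=9: X=(3), d=1 → -e1, X_10=(2)
t=10: X=(2), d=1 → -e1, X_11=(1)
t=11: X=(1), d=0 → +e1, X_12=(2)
t=12: X=(2), d=1 → -e1, X_13=(1)
t=13: X=(1), d=0 → +e1, X_14=(2)
t=14: X=(2), d=0 → +e1, X_15=(3)

(3)


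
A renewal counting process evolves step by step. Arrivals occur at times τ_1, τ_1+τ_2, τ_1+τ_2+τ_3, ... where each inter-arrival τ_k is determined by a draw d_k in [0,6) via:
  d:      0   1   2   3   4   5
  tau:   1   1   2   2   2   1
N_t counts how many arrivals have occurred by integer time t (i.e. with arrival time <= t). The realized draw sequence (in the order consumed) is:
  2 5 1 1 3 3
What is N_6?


4

draw d_1=2: τ_1=2, arrival time A_1=2
draw d_2=5: τ_2=1, arrival time A_2=3
draw d_3=1: τ_3=1, arrival time A_3=4
draw d_4=1: τ_4=1, arrival time A_4=5
draw d_5=3: τ_5=2, arrival time A_5=7
draw d_6=3: τ_6=2, arrival time A_6=9
N_t over t=0..6: 0:0 1:0 2:1 3:2 4:3 5:4 6:4


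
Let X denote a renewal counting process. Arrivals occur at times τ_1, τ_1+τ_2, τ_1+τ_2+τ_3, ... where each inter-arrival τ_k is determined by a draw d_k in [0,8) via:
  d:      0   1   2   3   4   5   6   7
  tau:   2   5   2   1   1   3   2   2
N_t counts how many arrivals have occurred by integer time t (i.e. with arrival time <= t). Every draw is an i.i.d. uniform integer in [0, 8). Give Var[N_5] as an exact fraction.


Inter-arrival values over d=0..7: [2, 5, 2, 1, 1, 3, 2, 2]
Each d has probability 1/8, so the pmf of τ is: f(1) = 1/4, f(2) = 1/2, f(3) = 1/8, f(5) = 1/8
Let p_n(j) = P(N_n = j), with p_0 = [1]. Condition on τ_1: p_n(0) = P(τ > n), and for j >= 1, p_n(j) = Σ_{k<=n} f(k)·p_{n−k}(j−1)
p_1 = [3/4, 1/4]  (j = 0..1)
p_2 = [1/4, 11/16, 1/16]  (j = 0..2)
p_3 = [1/8, 9/16, 19/64, 1/64]  (j = 0..3)
p_4 = [1/8, 1/4, 33/64, 27/256, 1/256]  (j = 0..4)
p_5 = [0, 1/4, 55/128, 73/256, 35/1024, 1/1024]  (j = 0..5)
E[N_5] = Σ j·p_5(j) = 2157/1024;  E[N_5²] = Σ j²·p_5(j) = 5229/1024
Var[N_5] = 5229/1024 − (2157/1024)² = 701847/1048576

701847/1048576


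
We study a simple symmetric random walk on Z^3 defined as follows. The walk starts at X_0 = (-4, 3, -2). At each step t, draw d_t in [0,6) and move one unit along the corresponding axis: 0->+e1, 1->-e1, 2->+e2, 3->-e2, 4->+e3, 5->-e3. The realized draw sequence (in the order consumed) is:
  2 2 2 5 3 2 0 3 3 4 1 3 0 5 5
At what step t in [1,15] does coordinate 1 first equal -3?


7

t=0: X=(-4, 3, -2), d=2 → +e2, X_1=(-4, 4, -2)
t=1: X=(-4, 4, -2), d=2 → +e2, X_2=(-4, 5, -2)
t=2: X=(-4, 5, -2), d=2 → +e2, X_3=(-4, 6, -2)
t=3: X=(-4, 6, -2), d=5 → -e3, X_4=(-4, 6, -3)
t=4: X=(-4, 6, -3), d=3 → -e2, X_5=(-4, 5, -3)
t=5: X=(-4, 5, -3), d=2 → +e2, X_6=(-4, 6, -3)
t=6: X=(-4, 6, -3), d=0 → +e1, X_7=(-3, 6, -3)
t=7: X=(-3, 6, -3), d=3 → -e2, X_8=(-3, 5, -3)
t=8: X=(-3, 5, -3), d=3 → -e2, X_9=(-3, 4, -3)
t=9: X=(-3, 4, -3), d=4 → +e3, X_10=(-3, 4, -2)
t=10: X=(-3, 4, -2), d=1 → -e1, X_11=(-4, 4, -2)
t=11: X=(-4, 4, -2), d=3 → -e2, X_12=(-4, 3, -2)
t=12: X=(-4, 3, -2), d=0 → +e1, X_13=(-3, 3, -2)
t=13: X=(-3, 3, -2), d=5 → -e3, X_14=(-3, 3, -3)
t=14: X=(-3, 3, -3), d=5 → -e3, X_15=(-3, 3, -4)


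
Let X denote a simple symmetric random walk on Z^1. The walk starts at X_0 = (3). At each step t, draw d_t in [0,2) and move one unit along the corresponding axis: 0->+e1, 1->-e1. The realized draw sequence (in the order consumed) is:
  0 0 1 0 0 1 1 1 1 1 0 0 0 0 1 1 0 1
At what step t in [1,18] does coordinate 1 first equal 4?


1

t=0: X=(3), d=0 → +e1, X_1=(4)
t=1: X=(4), d=0 → +e1, X_2=(5)
t=2: X=(5), d=1 → -e1, X_3=(4)
t=3: X=(4), d=0 → +e1, X_4=(5)
t=4: X=(5), d=0 → +e1, X_5=(6)
t=5: X=(6), d=1 → -e1, X_6=(5)
t=6: X=(5), d=1 → -e1, X_7=(4)
t=7: X=(4), d=1 → -e1, X_8=(3)
t=8: X=(3), d=1 → -e1, X_9=(2)
t=9: X=(2), d=1 → -e1, X_10=(1)
t=10: X=(1), d=0 → +e1, X_11=(2)
t=11: X=(2), d=0 → +e1, X_12=(3)
t=12: X=(3), d=0 → +e1, X_13=(4)
t=13: X=(4), d=0 → +e1, X_14=(5)
t=14: X=(5), d=1 → -e1, X_15=(4)
t=15: X=(4), d=1 → -e1, X_16=(3)
t=16: X=(3), d=0 → +e1, X_17=(4)
t=17: X=(4), d=1 → -e1, X_18=(3)


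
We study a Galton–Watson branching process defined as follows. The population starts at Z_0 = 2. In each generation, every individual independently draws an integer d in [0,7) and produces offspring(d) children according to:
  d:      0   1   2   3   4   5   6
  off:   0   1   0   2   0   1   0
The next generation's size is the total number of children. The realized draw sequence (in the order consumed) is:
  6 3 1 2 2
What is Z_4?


0

gen 0: Z_0=2, draws=[6, 3], offspring=[0, 2], Z_1=2
gen 1: Z_1=2, draws=[1, 2], offspring=[1, 0], Z_2=1
gen 2: Z_2=1, draws=[2], offspring=[0], Z_3=0
gen 3: Z_3=0, draws=[], offspring=[], Z_4=0


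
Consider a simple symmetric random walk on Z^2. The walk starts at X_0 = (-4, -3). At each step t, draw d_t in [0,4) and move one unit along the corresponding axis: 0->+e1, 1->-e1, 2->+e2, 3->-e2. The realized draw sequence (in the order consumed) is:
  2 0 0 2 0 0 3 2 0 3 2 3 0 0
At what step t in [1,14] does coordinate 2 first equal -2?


t=0: X=(-4, -3), d=2 → +e2, X_1=(-4, -2)
t=1: X=(-4, -2), d=0 → +e1, X_2=(-3, -2)
t=2: X=(-3, -2), d=0 → +e1, X_3=(-2, -2)
t=3: X=(-2, -2), d=2 → +e2, X_4=(-2, -1)
t=4: X=(-2, -1), d=0 → +e1, X_5=(-1, -1)
t=5: X=(-1, -1), d=0 → +e1, X_6=(0, -1)
t=6: X=(0, -1), d=3 → -e2, X_7=(0, -2)
t=7: X=(0, -2), d=2 → +e2, X_8=(0, -1)
t=8: X=(0, -1), d=0 → +e1, X_9=(1, -1)
t=9: X=(1, -1), d=3 → -e2, X_10=(1, -2)
t=10: X=(1, -2), d=2 → +e2, X_11=(1, -1)
t=11: X=(1, -1), d=3 → -e2, X_12=(1, -2)
t=12: X=(1, -2), d=0 → +e1, X_13=(2, -2)
t=13: X=(2, -2), d=0 → +e1, X_14=(3, -2)

1


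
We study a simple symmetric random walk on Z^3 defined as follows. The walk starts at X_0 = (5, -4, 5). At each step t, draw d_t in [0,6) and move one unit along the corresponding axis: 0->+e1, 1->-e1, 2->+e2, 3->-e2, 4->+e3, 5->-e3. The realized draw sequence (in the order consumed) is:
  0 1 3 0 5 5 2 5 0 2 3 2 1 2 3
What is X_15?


t=0: X=(5, -4, 5), d=0 → +e1, X_1=(6, -4, 5)
t=1: X=(6, -4, 5), d=1 → -e1, X_2=(5, -4, 5)
t=2: X=(5, -4, 5), d=3 → -e2, X_3=(5, -5, 5)
t=3: X=(5, -5, 5), d=0 → +e1, X_4=(6, -5, 5)
t=4: X=(6, -5, 5), d=5 → -e3, X_5=(6, -5, 4)
t=5: X=(6, -5, 4), d=5 → -e3, X_6=(6, -5, 3)
t=6: X=(6, -5, 3), d=2 → +e2, X_7=(6, -4, 3)
t=7: X=(6, -4, 3), d=5 → -e3, X_8=(6, -4, 2)
t=8: X=(6, -4, 2), d=0 → +e1, X_9=(7, -4, 2)
t=9: X=(7, -4, 2), d=2 → +e2, X_10=(7, -3, 2)
t=10: X=(7, -3, 2), d=3 → -e2, X_11=(7, -4, 2)
t=11: X=(7, -4, 2), d=2 → +e2, X_12=(7, -3, 2)
t=12: X=(7, -3, 2), d=1 → -e1, X_13=(6, -3, 2)
t=13: X=(6, -3, 2), d=2 → +e2, X_14=(6, -2, 2)
t=14: X=(6, -2, 2), d=3 → -e2, X_15=(6, -3, 2)

(6, -3, 2)


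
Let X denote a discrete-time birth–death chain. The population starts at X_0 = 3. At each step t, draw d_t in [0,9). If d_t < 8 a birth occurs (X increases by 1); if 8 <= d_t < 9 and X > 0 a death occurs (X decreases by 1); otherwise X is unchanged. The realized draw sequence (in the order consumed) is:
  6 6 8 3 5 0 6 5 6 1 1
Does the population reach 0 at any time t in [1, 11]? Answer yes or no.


t=0: X=3, d=6 → birth, X_1=4
t=1: X=4, d=6 → birth, X_2=5
t=2: X=5, d=8 → death, X_3=4
t=3: X=4, d=3 → birth, X_4=5
t=4: X=5, d=5 → birth, X_5=6
t=5: X=6, d=0 → birth, X_6=7
t=6: X=7, d=6 → birth, X_7=8
t=7: X=8, d=5 → birth, X_8=9
t=8: X=9, d=6 → birth, X_9=10
t=9: X=10, d=1 → birth, X_10=11
t=10: X=11, d=1 → birth, X_11=12

no


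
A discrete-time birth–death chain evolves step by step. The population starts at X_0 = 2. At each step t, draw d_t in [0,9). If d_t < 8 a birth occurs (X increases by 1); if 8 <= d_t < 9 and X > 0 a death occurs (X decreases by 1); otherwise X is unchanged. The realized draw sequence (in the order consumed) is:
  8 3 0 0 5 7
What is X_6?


6

t=0: X=2, d=8 → death, X_1=1
t=1: X=1, d=3 → birth, X_2=2
t=2: X=2, d=0 → birth, X_3=3
t=3: X=3, d=0 → birth, X_4=4
t=4: X=4, d=5 → birth, X_5=5
t=5: X=5, d=7 → birth, X_6=6


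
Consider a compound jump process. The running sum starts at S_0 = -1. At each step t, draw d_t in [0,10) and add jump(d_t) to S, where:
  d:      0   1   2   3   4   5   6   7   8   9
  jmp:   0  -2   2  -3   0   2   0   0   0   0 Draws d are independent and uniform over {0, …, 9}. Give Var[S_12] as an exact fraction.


627/25

Outcome values over d=0..9: [0, -2, 2, -3, 0, 2, 0, 0, 0, 0]
Σy = -1, Σy² = 21, M = 10
μ = -1/10 = -1/10,  σ² = 21/10 − (-1/10)² = 209/100
Independent increments: Var[S_12] = 12·σ² = 12·(209/100) = 627/25


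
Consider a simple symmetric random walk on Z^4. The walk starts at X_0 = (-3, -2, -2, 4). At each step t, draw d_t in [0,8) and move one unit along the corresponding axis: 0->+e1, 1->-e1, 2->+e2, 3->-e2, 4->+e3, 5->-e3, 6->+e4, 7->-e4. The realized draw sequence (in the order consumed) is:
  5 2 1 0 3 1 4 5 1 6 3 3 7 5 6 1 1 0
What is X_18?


(-6, -4, -4, 5)

t=0: X=(-3, -2, -2, 4), d=5 → -e3, X_1=(-3, -2, -3, 4)
t=1: X=(-3, -2, -3, 4), d=2 → +e2, X_2=(-3, -1, -3, 4)
t=2: X=(-3, -1, -3, 4), d=1 → -e1, X_3=(-4, -1, -3, 4)
t=3: X=(-4, -1, -3, 4), d=0 → +e1, X_4=(-3, -1, -3, 4)
t=4: X=(-3, -1, -3, 4), d=3 → -e2, X_5=(-3, -2, -3, 4)
t=5: X=(-3, -2, -3, 4), d=1 → -e1, X_6=(-4, -2, -3, 4)
t=6: X=(-4, -2, -3, 4), d=4 → +e3, X_7=(-4, -2, -2, 4)
t=7: X=(-4, -2, -2, 4), d=5 → -e3, X_8=(-4, -2, -3, 4)
t=8: X=(-4, -2, -3, 4), d=1 → -e1, X_9=(-5, -2, -3, 4)
t=9: X=(-5, -2, -3, 4), d=6 → +e4, X_10=(-5, -2, -3, 5)
t=10: X=(-5, -2, -3, 5), d=3 → -e2, X_11=(-5, -3, -3, 5)
t=11: X=(-5, -3, -3, 5), d=3 → -e2, X_12=(-5, -4, -3, 5)
t=12: X=(-5, -4, -3, 5), d=7 → -e4, X_13=(-5, -4, -3, 4)
t=13: X=(-5, -4, -3, 4), d=5 → -e3, X_14=(-5, -4, -4, 4)
t=14: X=(-5, -4, -4, 4), d=6 → +e4, X_15=(-5, -4, -4, 5)
t=15: X=(-5, -4, -4, 5), d=1 → -e1, X_16=(-6, -4, -4, 5)
t=16: X=(-6, -4, -4, 5), d=1 → -e1, X_17=(-7, -4, -4, 5)
t=17: X=(-7, -4, -4, 5), d=0 → +e1, X_18=(-6, -4, -4, 5)


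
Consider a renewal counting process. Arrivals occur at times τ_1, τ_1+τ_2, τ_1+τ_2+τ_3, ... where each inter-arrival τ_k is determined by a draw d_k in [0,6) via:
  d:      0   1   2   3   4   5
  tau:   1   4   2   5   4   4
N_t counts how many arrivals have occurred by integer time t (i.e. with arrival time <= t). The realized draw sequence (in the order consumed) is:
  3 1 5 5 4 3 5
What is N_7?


draw d_1=3: τ_1=5, arrival time A_1=5
draw d_2=1: τ_2=4, arrival time A_2=9
draw d_3=5: τ_3=4, arrival time A_3=13
draw d_4=5: τ_4=4, arrival time A_4=17
draw d_5=4: τ_5=4, arrival time A_5=21
draw d_6=3: τ_6=5, arrival time A_6=26
draw d_7=5: τ_7=4, arrival time A_7=30
N_t over t=0..7: 0:0 1:0 2:0 3:0 4:0 5:1 6:1 7:1

1


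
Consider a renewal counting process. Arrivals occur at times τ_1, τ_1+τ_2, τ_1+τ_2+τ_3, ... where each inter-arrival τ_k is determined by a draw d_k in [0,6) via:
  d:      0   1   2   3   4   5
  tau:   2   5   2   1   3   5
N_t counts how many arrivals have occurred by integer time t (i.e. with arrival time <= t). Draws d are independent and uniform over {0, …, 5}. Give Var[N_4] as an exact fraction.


1242815/1679616

Inter-arrival values over d=0..5: [2, 5, 2, 1, 3, 5]
Each d has probability 1/6, so the pmf of τ is: f(1) = 1/6, f(2) = 1/3, f(3) = 1/6, f(5) = 1/3
Let p_n(j) = P(N_n = j), with p_0 = [1]. Condition on τ_1: p_n(0) = P(τ > n), and for j >= 1, p_n(j) = Σ_{k<=n} f(k)·p_{n−k}(j−1)
p_1 = [5/6, 1/6]  (j = 0..1)
p_2 = [1/2, 17/36, 1/36]  (j = 0..2)
p_3 = [1/3, 19/36, 29/216, 1/216]  (j = 0..3)
p_4 = [1/3, 13/36, 59/216, 41/1296, 1/1296]  (j = 0..4)
E[N_4] = Σ j·p_4(j) = 1303/1296;  E[N_4²] = Σ j²·p_4(j) = 2269/1296
Var[N_4] = 2269/1296 − (1303/1296)² = 1242815/1679616


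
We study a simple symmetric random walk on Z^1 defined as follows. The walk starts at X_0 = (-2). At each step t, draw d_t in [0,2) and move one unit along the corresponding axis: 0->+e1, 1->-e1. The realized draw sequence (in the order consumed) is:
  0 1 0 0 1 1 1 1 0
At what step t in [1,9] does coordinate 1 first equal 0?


4

t=0: X=(-2), d=0 → +e1, X_1=(-1)
t=1: X=(-1), d=1 → -e1, X_2=(-2)
t=2: X=(-2), d=0 → +e1, X_3=(-1)
t=3: X=(-1), d=0 → +e1, X_4=(0)
t=4: X=(0), d=1 → -e1, X_5=(-1)
t=5: X=(-1), d=1 → -e1, X_6=(-2)
t=6: X=(-2), d=1 → -e1, X_7=(-3)
t=7: X=(-3), d=1 → -e1, X_8=(-4)
t=8: X=(-4), d=0 → +e1, X_9=(-3)


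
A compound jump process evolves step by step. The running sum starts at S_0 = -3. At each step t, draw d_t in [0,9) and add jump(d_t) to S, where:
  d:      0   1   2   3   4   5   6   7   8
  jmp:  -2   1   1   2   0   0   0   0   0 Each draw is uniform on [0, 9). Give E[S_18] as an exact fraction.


Outcome values over d=0..8: [-2, 1, 1, 2, 0, 0, 0, 0, 0]
Σy = 2, Σy² = 10, M = 9
μ = 2/9 = 2/9,  σ² = 10/9 − (2/9)² = 86/81
E[S_18] = -3 + 18·(2/9) = 1

1


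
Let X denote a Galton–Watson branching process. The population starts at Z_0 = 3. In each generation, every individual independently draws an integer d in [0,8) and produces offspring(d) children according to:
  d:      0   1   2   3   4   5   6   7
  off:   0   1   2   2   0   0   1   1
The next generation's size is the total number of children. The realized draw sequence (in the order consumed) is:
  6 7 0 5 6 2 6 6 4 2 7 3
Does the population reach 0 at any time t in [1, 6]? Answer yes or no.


gen 0: Z_0=3, draws=[6, 7, 0], offspring=[1, 1, 0], Z_1=2
gen 1: Z_1=2, draws=[5, 6], offspring=[0, 1], Z_2=1
gen 2: Z_2=1, draws=[2], offspring=[2], Z_3=2
gen 3: Z_3=2, draws=[6, 6], offspring=[1, 1], Z_4=2
gen 4: Z_4=2, draws=[4, 2], offspring=[0, 2], Z_5=2
gen 5: Z_5=2, draws=[7, 3], offspring=[1, 2], Z_6=3

no


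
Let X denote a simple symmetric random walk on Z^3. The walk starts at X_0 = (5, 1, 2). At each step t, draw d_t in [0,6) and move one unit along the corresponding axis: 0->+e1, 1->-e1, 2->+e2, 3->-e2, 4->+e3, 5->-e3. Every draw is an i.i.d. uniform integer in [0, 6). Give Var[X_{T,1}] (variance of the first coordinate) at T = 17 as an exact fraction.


Outcome values over d=0..5: [1, -1, 0, 0, 0, 0]
Σy = 0, Σy² = 2, M = 6
μ = 0/6 = 0,  σ² = 2/6 − (0)² = 1/3
Independent increments: Var[X_17] = 17·σ² = 17·(1/3) = 17/3

17/3


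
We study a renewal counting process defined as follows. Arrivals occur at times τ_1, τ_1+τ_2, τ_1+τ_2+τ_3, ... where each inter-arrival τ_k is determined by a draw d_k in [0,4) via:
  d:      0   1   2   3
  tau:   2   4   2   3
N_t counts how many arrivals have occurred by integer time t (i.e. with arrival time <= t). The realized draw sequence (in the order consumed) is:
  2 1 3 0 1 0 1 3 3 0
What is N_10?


3

draw d_1=2: τ_1=2, arrival time A_1=2
draw d_2=1: τ_2=4, arrival time A_2=6
draw d_3=3: τ_3=3, arrival time A_3=9
draw d_4=0: τ_4=2, arrival time A_4=11
draw d_5=1: τ_5=4, arrival time A_5=15
draw d_6=0: τ_6=2, arrival time A_6=17
draw d_7=1: τ_7=4, arrival time A_7=21
draw d_8=3: τ_8=3, arrival time A_8=24
draw d_9=3: τ_9=3, arrival time A_9=27
draw d_10=0: τ_10=2, arrival time A_10=29
N_t over t=0..10: 0:0 1:0 2:1 3:1 4:1 5:1 6:2 7:2 8:2 9:3 10:3


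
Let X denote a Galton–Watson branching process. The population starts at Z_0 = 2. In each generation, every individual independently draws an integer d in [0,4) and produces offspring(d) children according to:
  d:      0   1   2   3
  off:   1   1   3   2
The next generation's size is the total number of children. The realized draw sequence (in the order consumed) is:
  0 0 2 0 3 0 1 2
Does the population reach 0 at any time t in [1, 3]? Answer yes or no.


gen 0: Z_0=2, draws=[0, 0], offspring=[1, 1], Z_1=2
gen 1: Z_1=2, draws=[2, 0], offspring=[3, 1], Z_2=4
gen 2: Z_2=4, draws=[3, 0, 1, 2], offspring=[2, 1, 1, 3], Z_3=7

no


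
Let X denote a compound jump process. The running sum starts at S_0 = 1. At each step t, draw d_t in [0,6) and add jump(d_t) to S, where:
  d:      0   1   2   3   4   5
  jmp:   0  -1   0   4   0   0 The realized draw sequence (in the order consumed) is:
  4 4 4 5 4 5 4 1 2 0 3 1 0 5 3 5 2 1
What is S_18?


t=0: S=1, d=4, jump=0, S_1=1
t=1: S=1, d=4, jump=0, S_2=1
t=2: S=1, d=4, jump=0, S_3=1
t=3: S=1, d=5, jump=0, S_4=1
t=4: S=1, d=4, jump=0, S_5=1
t=5: S=1, d=5, jump=0, S_6=1
t=6: S=1, d=4, jump=0, S_7=1
t=7: S=1, d=1, jump=-1, S_8=0
t=8: S=0, d=2, jump=0, S_9=0
t=9: S=0, d=0, jump=0, S_10=0
t=10: S=0, d=3, jump=4, S_11=4
t=11: S=4, d=1, jump=-1, S_12=3
t=12: S=3, d=0, jump=0, S_13=3
t=13: S=3, d=5, jump=0, S_14=3
t=14: S=3, d=3, jump=4, S_15=7
t=15: S=7, d=5, jump=0, S_16=7
t=16: S=7, d=2, jump=0, S_17=7
t=17: S=7, d=1, jump=-1, S_18=6

6


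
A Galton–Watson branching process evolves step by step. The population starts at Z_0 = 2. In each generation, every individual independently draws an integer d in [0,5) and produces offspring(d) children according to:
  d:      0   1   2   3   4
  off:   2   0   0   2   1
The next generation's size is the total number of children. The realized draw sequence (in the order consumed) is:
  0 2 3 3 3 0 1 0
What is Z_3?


6

gen 0: Z_0=2, draws=[0, 2], offspring=[2, 0], Z_1=2
gen 1: Z_1=2, draws=[3, 3], offspring=[2, 2], Z_2=4
gen 2: Z_2=4, draws=[3, 0, 1, 0], offspring=[2, 2, 0, 2], Z_3=6


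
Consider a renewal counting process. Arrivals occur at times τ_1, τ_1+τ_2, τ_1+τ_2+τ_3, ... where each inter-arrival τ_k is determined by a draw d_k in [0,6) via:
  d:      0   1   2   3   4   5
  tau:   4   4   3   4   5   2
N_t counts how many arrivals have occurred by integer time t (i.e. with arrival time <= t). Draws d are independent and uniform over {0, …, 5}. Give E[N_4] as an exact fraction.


31/36

Inter-arrival values over d=0..5: [4, 4, 3, 4, 5, 2]
Each d has probability 1/6, so the pmf of τ is: f(2) = 1/6, f(3) = 1/6, f(4) = 1/2, f(5) = 1/6
Renewal equation for m(n) = E[N_n]: condition on τ_1 = k (if k <= n, one arrival plus a fresh copy on the remaining n−k steps): m(n) = F(n) + Σ_{k<=n} f(k)·m(n−k), where F(n) = P(τ <= n) and m(0) = 0
m(1) = F(1) = 0
m(2) = F(2) = 1/6
m(3) = F(3) = 1/3
m(4) = F(4) + f(2)·m(2) = 5/6 + 1/6·1/6 = 31/36
E[N_4] = m(4) = 31/36


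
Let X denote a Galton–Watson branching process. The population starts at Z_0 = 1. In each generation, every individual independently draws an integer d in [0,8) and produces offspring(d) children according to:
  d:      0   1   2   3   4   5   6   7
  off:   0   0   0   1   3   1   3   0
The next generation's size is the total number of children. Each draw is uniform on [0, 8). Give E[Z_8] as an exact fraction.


Outcome values over d=0..7: [0, 0, 0, 1, 3, 1, 3, 0]
Σy = 8, Σy² = 20, M = 8
μ = 8/8 = 1,  σ² = 20/8 − (1)² = 3/2
E[Z_0] = 1
E[Z_1] = 1·E[Z_0] = 1
E[Z_2] = 1·E[Z_1] = 1
E[Z_3] = 1·E[Z_2] = 1
E[Z_4] = 1·E[Z_3] = 1
E[Z_5] = 1·E[Z_4] = 1
E[Z_6] = 1·E[Z_5] = 1
E[Z_7] = 1·E[Z_6] = 1
E[Z_8] = 1·E[Z_7] = 1

1


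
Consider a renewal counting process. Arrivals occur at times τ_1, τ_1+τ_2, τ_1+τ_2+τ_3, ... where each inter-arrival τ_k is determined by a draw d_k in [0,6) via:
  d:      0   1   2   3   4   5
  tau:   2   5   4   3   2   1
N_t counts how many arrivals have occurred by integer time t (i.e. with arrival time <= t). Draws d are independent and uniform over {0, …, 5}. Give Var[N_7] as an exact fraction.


Inter-arrival values over d=0..5: [2, 5, 4, 3, 2, 1]
Each d has probability 1/6, so the pmf of τ is: f(1) = 1/6, f(2) = 1/3, f(3) = 1/6, f(4) = 1/6, f(5) = 1/6
Let p_n(j) = P(N_n = j), with p_0 = [1]. Condition on τ_1: p_n(0) = P(τ > n), and for j >= 1, p_n(j) = Σ_{k<=n} f(k)·p_{n−k}(j−1)
p_1 = [5/6, 1/6]  (j = 0..1)
p_2 = [1/2, 17/36, 1/36]  (j = 0..2)
p_3 = [1/3, 19/36, 29/216, 1/216]  (j = 0..3)
p_4 = [1/6, 19/36, 59/216, 41/1296, 1/1296]  (j = 0..4)
p_5 = [0, 19/36, 10/27, 41/432, 53/7776, 1/7776]  (j = 0..5)
p_6 = [0, 1/3, 11/24, 233/1296, 211/7776, 65/46656, 1/46656]  (j = 0..6)
p_7 = [0, 1/6, 35/72, 353/1296, 263/3888, 323/46656, 77/279936, 1/279936]  (j = 0..7)
E[N_7] = Σ j·p_7(j) = 633463/279936;  E[N_7²] = Σ j²·p_7(j) = 1631455/279936
Var[N_7] = 1631455/279936 − (633463/279936)² = 55427614511/78364164096

55427614511/78364164096


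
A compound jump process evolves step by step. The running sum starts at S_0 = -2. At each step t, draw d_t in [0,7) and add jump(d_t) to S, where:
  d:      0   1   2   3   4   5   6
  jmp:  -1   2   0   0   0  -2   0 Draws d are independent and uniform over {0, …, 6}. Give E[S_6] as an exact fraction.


Outcome values over d=0..6: [-1, 2, 0, 0, 0, -2, 0]
Σy = -1, Σy² = 9, M = 7
μ = -1/7 = -1/7,  σ² = 9/7 − (-1/7)² = 62/49
E[S_6] = -2 + 6·(-1/7) = -20/7

-20/7


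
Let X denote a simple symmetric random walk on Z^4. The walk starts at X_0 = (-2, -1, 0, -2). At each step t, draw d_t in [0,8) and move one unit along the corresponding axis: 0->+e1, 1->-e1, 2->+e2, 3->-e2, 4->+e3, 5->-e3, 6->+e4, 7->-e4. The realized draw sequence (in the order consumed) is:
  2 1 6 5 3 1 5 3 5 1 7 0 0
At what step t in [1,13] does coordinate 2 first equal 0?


1

t=0: X=(-2, -1, 0, -2), d=2 → +e2, X_1=(-2, 0, 0, -2)
t=1: X=(-2, 0, 0, -2), d=1 → -e1, X_2=(-3, 0, 0, -2)
t=2: X=(-3, 0, 0, -2), d=6 → +e4, X_3=(-3, 0, 0, -1)
t=3: X=(-3, 0, 0, -1), d=5 → -e3, X_4=(-3, 0, -1, -1)
t=4: X=(-3, 0, -1, -1), d=3 → -e2, X_5=(-3, -1, -1, -1)
t=5: X=(-3, -1, -1, -1), d=1 → -e1, X_6=(-4, -1, -1, -1)
t=6: X=(-4, -1, -1, -1), d=5 → -e3, X_7=(-4, -1, -2, -1)
t=7: X=(-4, -1, -2, -1), d=3 → -e2, X_8=(-4, -2, -2, -1)
t=8: X=(-4, -2, -2, -1), d=5 → -e3, X_9=(-4, -2, -3, -1)
t=9: X=(-4, -2, -3, -1), d=1 → -e1, X_10=(-5, -2, -3, -1)
t=10: X=(-5, -2, -3, -1), d=7 → -e4, X_11=(-5, -2, -3, -2)
t=11: X=(-5, -2, -3, -2), d=0 → +e1, X_12=(-4, -2, -3, -2)
t=12: X=(-4, -2, -3, -2), d=0 → +e1, X_13=(-3, -2, -3, -2)


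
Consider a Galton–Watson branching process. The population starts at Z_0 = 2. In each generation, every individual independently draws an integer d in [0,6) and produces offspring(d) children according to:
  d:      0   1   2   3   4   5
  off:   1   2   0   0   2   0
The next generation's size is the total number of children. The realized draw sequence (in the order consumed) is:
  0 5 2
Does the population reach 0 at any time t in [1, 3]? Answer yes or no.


yes

gen 0: Z_0=2, draws=[0, 5], offspring=[1, 0], Z_1=1
gen 1: Z_1=1, draws=[2], offspring=[0], Z_2=0
gen 2: Z_2=0, draws=[], offspring=[], Z_3=0


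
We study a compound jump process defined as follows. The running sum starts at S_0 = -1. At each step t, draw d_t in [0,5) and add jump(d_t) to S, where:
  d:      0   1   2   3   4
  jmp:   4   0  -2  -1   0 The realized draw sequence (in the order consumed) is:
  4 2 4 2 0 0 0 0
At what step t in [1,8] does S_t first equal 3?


6

t=0: S=-1, d=4, jump=0, S_1=-1
t=1: S=-1, d=2, jump=-2, S_2=-3
t=2: S=-3, d=4, jump=0, S_3=-3
t=3: S=-3, d=2, jump=-2, S_4=-5
t=4: S=-5, d=0, jump=4, S_5=-1
t=5: S=-1, d=0, jump=4, S_6=3
t=6: S=3, d=0, jump=4, S_7=7
t=7: S=7, d=0, jump=4, S_8=11


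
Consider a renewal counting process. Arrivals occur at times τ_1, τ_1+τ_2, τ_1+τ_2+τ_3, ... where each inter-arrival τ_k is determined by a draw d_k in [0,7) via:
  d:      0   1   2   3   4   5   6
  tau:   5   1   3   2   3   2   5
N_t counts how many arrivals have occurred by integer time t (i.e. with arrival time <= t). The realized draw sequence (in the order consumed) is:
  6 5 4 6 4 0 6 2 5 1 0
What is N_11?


3

draw d_1=6: τ_1=5, arrival time A_1=5
draw d_2=5: τ_2=2, arrival time A_2=7
draw d_3=4: τ_3=3, arrival time A_3=10
draw d_4=6: τ_4=5, arrival time A_4=15
draw d_5=4: τ_5=3, arrival time A_5=18
draw d_6=0: τ_6=5, arrival time A_6=23
draw d_7=6: τ_7=5, arrival time A_7=28
draw d_8=2: τ_8=3, arrival time A_8=31
draw d_9=5: τ_9=2, arrival time A_9=33
draw d_10=1: τ_10=1, arrival time A_10=34
draw d_11=0: τ_11=5, arrival time A_11=39
N_t over t=0..11: 0:0 1:0 2:0 3:0 4:0 5:1 6:1 7:2 8:2 9:2 10:3 11:3


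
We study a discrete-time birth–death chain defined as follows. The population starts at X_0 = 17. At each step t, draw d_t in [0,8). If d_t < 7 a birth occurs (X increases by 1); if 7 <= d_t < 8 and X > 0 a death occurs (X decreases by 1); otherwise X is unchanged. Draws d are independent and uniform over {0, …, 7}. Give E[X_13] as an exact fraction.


107/4

X can drop by at most 1 per step and X_0 = 17 > T = 13, so X_t >= 17 − t >= 4 > 0 for every t <= 13: the floor at 0 (the 'and X > 0' condition) never binds. Hence X_13 = X_0 + Σ_{t<13} Y_t with i.i.d. increments Y_t = y(d_t) ∈ {+1, −1, 0}.
Outcome values over d=0..7: [1, 1, 1, 1, 1, 1, 1, -1]
Σy = 6, Σy² = 8, M = 8
μ = 6/8 = 3/4,  σ² = 8/8 − (3/4)² = 7/16
E[X_13] = 17 + 13·(3/4) = 107/4


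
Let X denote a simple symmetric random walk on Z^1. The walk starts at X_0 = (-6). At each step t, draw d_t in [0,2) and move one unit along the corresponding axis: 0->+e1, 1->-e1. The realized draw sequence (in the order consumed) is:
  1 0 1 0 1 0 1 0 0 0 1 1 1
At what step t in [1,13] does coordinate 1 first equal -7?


t=0: X=(-6), d=1 → -e1, X_1=(-7)
t=1: X=(-7), d=0 → +e1, X_2=(-6)
t=2: X=(-6), d=1 → -e1, X_3=(-7)
t=3: X=(-7), d=0 → +e1, X_4=(-6)
t=4: X=(-6), d=1 → -e1, X_5=(-7)
t=5: X=(-7), d=0 → +e1, X_6=(-6)
t=6: X=(-6), d=1 → -e1, X_7=(-7)
t=7: X=(-7), d=0 → +e1, X_8=(-6)
t=8: X=(-6), d=0 → +e1, X_9=(-5)
t=9: X=(-5), d=0 → +e1, X_10=(-4)
t=10: X=(-4), d=1 → -e1, X_11=(-5)
t=11: X=(-5), d=1 → -e1, X_12=(-6)
t=12: X=(-6), d=1 → -e1, X_13=(-7)

1


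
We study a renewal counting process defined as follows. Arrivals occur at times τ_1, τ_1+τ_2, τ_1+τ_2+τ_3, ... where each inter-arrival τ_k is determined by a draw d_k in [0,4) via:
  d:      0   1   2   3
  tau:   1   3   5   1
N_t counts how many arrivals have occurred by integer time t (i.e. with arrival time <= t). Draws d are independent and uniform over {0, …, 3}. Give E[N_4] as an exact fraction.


Inter-arrival values over d=0..3: [1, 3, 5, 1]
Each d has probability 1/4, so the pmf of τ is: f(1) = 1/2, f(3) = 1/4, f(5) = 1/4
Renewal equation for m(n) = E[N_n]: condition on τ_1 = k (if k <= n, one arrival plus a fresh copy on the remaining n−k steps): m(n) = F(n) + Σ_{k<=n} f(k)·m(n−k), where F(n) = P(τ <= n) and m(0) = 0
m(1) = F(1) = 1/2
m(2) = F(2) + f(1)·m(1) = 1/2 + 1/2·1/2 = 3/4
m(3) = F(3) + f(1)·m(2) = 3/4 + 1/2·3/4 = 9/8
m(4) = F(4) + f(1)·m(3) + f(3)·m(1) = 3/4 + 1/2·9/8 + 1/4·1/2 = 23/16
E[N_4] = m(4) = 23/16

23/16


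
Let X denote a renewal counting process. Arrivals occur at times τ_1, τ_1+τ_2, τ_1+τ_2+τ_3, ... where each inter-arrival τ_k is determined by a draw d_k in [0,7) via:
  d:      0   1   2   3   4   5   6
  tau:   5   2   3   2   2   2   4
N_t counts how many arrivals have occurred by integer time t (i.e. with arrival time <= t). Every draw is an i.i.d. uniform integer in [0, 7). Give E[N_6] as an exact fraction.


638/343

Inter-arrival values over d=0..6: [5, 2, 3, 2, 2, 2, 4]
Each d has probability 1/7, so the pmf of τ is: f(2) = 4/7, f(3) = 1/7, f(4) = 1/7, f(5) = 1/7
Renewal equation for m(n) = E[N_n]: condition on τ_1 = k (if k <= n, one arrival plus a fresh copy on the remaining n−k steps): m(n) = F(n) + Σ_{k<=n} f(k)·m(n−k), where F(n) = P(τ <= n) and m(0) = 0
m(1) = F(1) = 0
m(2) = F(2) = 4/7
m(3) = F(3) = 5/7
m(4) = F(4) + f(2)·m(2) = 6/7 + 4/7·4/7 = 58/49
m(5) = F(5) + f(2)·m(3) + f(3)·m(2) = 1 + 4/7·5/7 + 1/7·4/7 = 73/49
m(6) = F(6) + f(2)·m(4) + f(3)·m(3) + f(4)·m(2) = 1 + 4/7·58/49 + 1/7·5/7 + 1/7·4/7 = 638/343
E[N_6] = m(6) = 638/343


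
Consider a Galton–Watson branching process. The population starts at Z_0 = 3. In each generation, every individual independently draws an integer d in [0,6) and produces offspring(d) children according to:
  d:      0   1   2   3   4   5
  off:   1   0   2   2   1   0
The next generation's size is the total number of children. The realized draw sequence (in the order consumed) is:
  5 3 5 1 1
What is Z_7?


gen 0: Z_0=3, draws=[5, 3, 5], offspring=[0, 2, 0], Z_1=2
gen 1: Z_1=2, draws=[1, 1], offspring=[0, 0], Z_2=0
gen 2: Z_2=0, draws=[], offspring=[], Z_3=0
gen 3: Z_3=0, draws=[], offspring=[], Z_4=0
gen 4: Z_4=0, draws=[], offspring=[], Z_5=0
gen 5: Z_5=0, draws=[], offspring=[], Z_6=0
gen 6: Z_6=0, draws=[], offspring=[], Z_7=0

0


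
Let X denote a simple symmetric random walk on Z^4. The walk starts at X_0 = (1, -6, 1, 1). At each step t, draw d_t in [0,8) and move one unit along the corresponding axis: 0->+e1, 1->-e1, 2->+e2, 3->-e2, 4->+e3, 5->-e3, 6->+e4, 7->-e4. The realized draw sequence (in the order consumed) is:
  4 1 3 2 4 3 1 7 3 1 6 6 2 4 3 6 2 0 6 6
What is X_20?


t=0: X=(1, -6, 1, 1), d=4 → +e3, X_1=(1, -6, 2, 1)
t=1: X=(1, -6, 2, 1), d=1 → -e1, X_2=(0, -6, 2, 1)
t=2: X=(0, -6, 2, 1), d=3 → -e2, X_3=(0, -7, 2, 1)
t=3: X=(0, -7, 2, 1), d=2 → +e2, X_4=(0, -6, 2, 1)
t=4: X=(0, -6, 2, 1), d=4 → +e3, X_5=(0, -6, 3, 1)
t=5: X=(0, -6, 3, 1), d=3 → -e2, X_6=(0, -7, 3, 1)
t=6: X=(0, -7, 3, 1), d=1 → -e1, X_7=(-1, -7, 3, 1)
t=7: X=(-1, -7, 3, 1), d=7 → -e4, X_8=(-1, -7, 3, 0)
t=8: X=(-1, -7, 3, 0), d=3 → -e2, X_9=(-1, -8, 3, 0)
t=9: X=(-1, -8, 3, 0), d=1 → -e1, X_10=(-2, -8, 3, 0)
t=10: X=(-2, -8, 3, 0), d=6 → +e4, X_11=(-2, -8, 3, 1)
t=11: X=(-2, -8, 3, 1), d=6 → +e4, X_12=(-2, -8, 3, 2)
t=12: X=(-2, -8, 3, 2), d=2 → +e2, X_13=(-2, -7, 3, 2)
t=13: X=(-2, -7, 3, 2), d=4 → +e3, X_14=(-2, -7, 4, 2)
t=14: X=(-2, -7, 4, 2), d=3 → -e2, X_15=(-2, -8, 4, 2)
t=15: X=(-2, -8, 4, 2), d=6 → +e4, X_16=(-2, -8, 4, 3)
t=16: X=(-2, -8, 4, 3), d=2 → +e2, X_17=(-2, -7, 4, 3)
t=17: X=(-2, -7, 4, 3), d=0 → +e1, X_18=(-1, -7, 4, 3)
t=18: X=(-1, -7, 4, 3), d=6 → +e4, X_19=(-1, -7, 4, 4)
t=19: X=(-1, -7, 4, 4), d=6 → +e4, X_20=(-1, -7, 4, 5)

(-1, -7, 4, 5)
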